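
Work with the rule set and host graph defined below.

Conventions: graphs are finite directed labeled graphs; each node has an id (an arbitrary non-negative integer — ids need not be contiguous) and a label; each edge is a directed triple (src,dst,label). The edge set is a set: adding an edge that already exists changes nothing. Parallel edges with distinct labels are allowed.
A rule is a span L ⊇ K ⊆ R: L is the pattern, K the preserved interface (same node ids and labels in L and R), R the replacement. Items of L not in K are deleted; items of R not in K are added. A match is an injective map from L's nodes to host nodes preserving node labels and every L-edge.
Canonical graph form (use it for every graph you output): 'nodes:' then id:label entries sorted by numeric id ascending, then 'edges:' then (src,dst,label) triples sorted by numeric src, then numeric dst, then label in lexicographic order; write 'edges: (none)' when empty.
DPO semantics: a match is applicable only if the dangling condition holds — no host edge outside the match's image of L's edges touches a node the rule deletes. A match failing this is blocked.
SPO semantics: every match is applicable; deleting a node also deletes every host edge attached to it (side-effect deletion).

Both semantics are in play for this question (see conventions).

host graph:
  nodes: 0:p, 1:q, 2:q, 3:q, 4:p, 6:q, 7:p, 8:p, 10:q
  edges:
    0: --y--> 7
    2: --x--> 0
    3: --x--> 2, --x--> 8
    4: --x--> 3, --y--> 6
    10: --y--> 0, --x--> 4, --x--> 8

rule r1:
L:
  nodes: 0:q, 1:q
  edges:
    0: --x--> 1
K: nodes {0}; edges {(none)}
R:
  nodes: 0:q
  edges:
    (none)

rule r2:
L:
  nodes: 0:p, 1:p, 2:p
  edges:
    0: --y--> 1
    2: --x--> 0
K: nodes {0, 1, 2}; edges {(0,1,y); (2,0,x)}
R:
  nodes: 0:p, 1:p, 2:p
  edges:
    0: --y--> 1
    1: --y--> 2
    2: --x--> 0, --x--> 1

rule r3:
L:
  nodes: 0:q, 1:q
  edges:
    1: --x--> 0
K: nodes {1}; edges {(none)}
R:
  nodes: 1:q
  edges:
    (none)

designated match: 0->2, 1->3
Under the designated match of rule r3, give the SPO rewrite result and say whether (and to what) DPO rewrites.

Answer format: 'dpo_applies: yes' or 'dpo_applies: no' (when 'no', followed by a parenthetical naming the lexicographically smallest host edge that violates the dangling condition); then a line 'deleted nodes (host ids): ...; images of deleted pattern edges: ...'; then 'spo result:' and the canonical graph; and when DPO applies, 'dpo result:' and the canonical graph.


dpo_applies: no
(the rule deletes node 2, which keeps host edge (2,0,x) outside the match image — the dangling condition fails, DPO blocks; SPO proceeds and side-deletes such edges)
deleted nodes (host ids): 2; images of deleted pattern edges: (3,2,x)
spo result:
nodes: 0:p, 1:q, 3:q, 4:p, 6:q, 7:p, 8:p, 10:q
edges: (0,7,y); (3,8,x); (4,3,x); (4,6,y); (10,0,y); (10,4,x); (10,8,x)


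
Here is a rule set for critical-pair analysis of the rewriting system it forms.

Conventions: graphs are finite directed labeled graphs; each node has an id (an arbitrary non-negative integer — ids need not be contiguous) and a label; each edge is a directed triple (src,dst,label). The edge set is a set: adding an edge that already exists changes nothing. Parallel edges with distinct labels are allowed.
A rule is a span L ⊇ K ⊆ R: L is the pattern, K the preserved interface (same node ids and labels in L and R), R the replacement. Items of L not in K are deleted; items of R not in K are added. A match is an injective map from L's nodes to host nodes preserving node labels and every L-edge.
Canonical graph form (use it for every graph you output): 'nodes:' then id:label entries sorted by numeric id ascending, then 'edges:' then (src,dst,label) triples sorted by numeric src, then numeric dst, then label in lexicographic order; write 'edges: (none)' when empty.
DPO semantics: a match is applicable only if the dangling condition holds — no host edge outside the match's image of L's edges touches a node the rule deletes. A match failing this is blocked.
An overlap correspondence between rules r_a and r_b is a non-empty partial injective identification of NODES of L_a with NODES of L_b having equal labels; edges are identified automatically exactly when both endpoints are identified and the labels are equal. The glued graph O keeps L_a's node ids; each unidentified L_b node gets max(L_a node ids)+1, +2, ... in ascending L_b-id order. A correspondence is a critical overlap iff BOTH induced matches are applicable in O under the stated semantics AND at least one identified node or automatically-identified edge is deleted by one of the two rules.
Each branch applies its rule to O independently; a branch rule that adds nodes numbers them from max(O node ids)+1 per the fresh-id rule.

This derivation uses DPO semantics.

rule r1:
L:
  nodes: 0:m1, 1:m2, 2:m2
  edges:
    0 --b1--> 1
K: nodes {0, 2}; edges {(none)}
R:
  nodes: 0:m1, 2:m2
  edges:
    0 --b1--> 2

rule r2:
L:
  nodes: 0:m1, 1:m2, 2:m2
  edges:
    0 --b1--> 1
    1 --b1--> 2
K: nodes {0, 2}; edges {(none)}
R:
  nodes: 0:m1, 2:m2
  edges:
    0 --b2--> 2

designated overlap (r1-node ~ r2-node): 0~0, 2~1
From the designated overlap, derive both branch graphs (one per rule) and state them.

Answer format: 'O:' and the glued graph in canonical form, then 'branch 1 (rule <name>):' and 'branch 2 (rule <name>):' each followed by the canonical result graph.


O:
nodes: 0:m1, 1:m2, 2:m2, 3:m2
edges: (0,1,b1); (0,2,b1); (2,3,b1)
branch 1 (rule r1):
nodes: 0:m1, 2:m2, 3:m2
edges: (0,2,b1); (2,3,b1)
branch 2 (rule r2):
nodes: 0:m1, 1:m2, 3:m2
edges: (0,1,b1); (0,3,b2)


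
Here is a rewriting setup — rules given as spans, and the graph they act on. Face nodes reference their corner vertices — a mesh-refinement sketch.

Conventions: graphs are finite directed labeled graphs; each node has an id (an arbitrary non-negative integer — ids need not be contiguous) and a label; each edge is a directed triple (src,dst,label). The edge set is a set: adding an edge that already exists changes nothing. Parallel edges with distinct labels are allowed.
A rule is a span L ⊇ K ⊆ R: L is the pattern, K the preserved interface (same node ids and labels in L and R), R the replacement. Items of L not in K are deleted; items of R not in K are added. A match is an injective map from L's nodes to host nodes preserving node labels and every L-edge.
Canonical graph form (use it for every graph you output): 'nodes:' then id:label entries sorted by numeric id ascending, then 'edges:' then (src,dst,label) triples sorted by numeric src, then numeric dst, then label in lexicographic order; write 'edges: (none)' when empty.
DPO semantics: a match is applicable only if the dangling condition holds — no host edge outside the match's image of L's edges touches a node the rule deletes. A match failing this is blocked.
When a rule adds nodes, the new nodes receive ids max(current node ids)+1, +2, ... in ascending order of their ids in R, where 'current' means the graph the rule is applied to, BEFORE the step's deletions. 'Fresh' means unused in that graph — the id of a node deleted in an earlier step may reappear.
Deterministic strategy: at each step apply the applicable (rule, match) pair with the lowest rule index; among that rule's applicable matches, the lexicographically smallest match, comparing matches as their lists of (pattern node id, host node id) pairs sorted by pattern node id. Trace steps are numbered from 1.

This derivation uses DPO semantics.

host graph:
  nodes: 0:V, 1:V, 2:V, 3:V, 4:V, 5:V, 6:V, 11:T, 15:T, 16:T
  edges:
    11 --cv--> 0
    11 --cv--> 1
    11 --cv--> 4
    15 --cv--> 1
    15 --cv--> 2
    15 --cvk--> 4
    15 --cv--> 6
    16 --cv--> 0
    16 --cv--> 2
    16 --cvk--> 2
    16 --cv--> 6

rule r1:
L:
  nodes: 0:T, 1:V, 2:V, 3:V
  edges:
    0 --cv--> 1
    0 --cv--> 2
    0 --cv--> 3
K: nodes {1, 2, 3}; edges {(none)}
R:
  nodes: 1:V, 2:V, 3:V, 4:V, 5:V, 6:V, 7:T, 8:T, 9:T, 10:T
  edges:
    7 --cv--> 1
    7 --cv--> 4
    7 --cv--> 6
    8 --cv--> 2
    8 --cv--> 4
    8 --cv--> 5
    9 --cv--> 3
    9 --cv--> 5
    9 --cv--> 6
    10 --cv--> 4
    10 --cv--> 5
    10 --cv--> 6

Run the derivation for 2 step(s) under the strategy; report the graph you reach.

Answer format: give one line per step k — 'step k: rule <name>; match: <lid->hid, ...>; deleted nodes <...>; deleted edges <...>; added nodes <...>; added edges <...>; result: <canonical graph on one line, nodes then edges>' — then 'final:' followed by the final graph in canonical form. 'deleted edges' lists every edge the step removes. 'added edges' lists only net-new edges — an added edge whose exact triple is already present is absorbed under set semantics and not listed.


step 1: rule r1; match: 0->11, 1->0, 2->1, 3->4; deleted nodes 11; deleted edges (11,0,cv); (11,1,cv); (11,4,cv); added nodes 17, 18, 19, 20, 21, 22, 23; added edges (20,0,cv); (20,17,cv); (20,19,cv); (21,1,cv); (21,17,cv); (21,18,cv); (22,4,cv); (22,18,cv); (22,19,cv); (23,17,cv); (23,18,cv); (23,19,cv); result: nodes: 0:V, 1:V, 2:V, 3:V, 4:V, 5:V, 6:V, 15:T, 16:T, 17:V, 18:V, 19:V, 20:T, 21:T, 22:T, 23:T edges: (15,1,cv); (15,2,cv); (15,4,cvk); (15,6,cv); (16,0,cv); (16,2,cv); (16,2,cvk); (16,6,cv); (20,0,cv); (20,17,cv); (20,19,cv); (21,1,cv); (21,17,cv); (21,18,cv); (22,4,cv); (22,18,cv); (22,19,cv); (23,17,cv); (23,18,cv); (23,19,cv)
step 2: rule r1; match: 0->20, 1->0, 2->17, 3->19; deleted nodes 20; deleted edges (20,0,cv); (20,17,cv); (20,19,cv); added nodes 24, 25, 26, 27, 28, 29, 30; added edges (27,0,cv); (27,24,cv); (27,26,cv); (28,17,cv); (28,24,cv); (28,25,cv); (29,19,cv); (29,25,cv); (29,26,cv); (30,24,cv); (30,25,cv); (30,26,cv); result: nodes: 0:V, 1:V, 2:V, 3:V, 4:V, 5:V, 6:V, 15:T, 16:T, 17:V, 18:V, 19:V, 21:T, 22:T, 23:T, 24:V, 25:V, 26:V, 27:T, 28:T, 29:T, 30:T edges: (15,1,cv); (15,2,cv); (15,4,cvk); (15,6,cv); (16,0,cv); (16,2,cv); (16,2,cvk); (16,6,cv); (21,1,cv); (21,17,cv); (21,18,cv); (22,4,cv); (22,18,cv); (22,19,cv); (23,17,cv); (23,18,cv); (23,19,cv); (27,0,cv); (27,24,cv); (27,26,cv); (28,17,cv); (28,24,cv); (28,25,cv); (29,19,cv); (29,25,cv); (29,26,cv); (30,24,cv); (30,25,cv); (30,26,cv)
final:
nodes: 0:V, 1:V, 2:V, 3:V, 4:V, 5:V, 6:V, 15:T, 16:T, 17:V, 18:V, 19:V, 21:T, 22:T, 23:T, 24:V, 25:V, 26:V, 27:T, 28:T, 29:T, 30:T
edges: (15,1,cv); (15,2,cv); (15,4,cvk); (15,6,cv); (16,0,cv); (16,2,cv); (16,2,cvk); (16,6,cv); (21,1,cv); (21,17,cv); (21,18,cv); (22,4,cv); (22,18,cv); (22,19,cv); (23,17,cv); (23,18,cv); (23,19,cv); (27,0,cv); (27,24,cv); (27,26,cv); (28,17,cv); (28,24,cv); (28,25,cv); (29,19,cv); (29,25,cv); (29,26,cv); (30,24,cv); (30,25,cv); (30,26,cv)


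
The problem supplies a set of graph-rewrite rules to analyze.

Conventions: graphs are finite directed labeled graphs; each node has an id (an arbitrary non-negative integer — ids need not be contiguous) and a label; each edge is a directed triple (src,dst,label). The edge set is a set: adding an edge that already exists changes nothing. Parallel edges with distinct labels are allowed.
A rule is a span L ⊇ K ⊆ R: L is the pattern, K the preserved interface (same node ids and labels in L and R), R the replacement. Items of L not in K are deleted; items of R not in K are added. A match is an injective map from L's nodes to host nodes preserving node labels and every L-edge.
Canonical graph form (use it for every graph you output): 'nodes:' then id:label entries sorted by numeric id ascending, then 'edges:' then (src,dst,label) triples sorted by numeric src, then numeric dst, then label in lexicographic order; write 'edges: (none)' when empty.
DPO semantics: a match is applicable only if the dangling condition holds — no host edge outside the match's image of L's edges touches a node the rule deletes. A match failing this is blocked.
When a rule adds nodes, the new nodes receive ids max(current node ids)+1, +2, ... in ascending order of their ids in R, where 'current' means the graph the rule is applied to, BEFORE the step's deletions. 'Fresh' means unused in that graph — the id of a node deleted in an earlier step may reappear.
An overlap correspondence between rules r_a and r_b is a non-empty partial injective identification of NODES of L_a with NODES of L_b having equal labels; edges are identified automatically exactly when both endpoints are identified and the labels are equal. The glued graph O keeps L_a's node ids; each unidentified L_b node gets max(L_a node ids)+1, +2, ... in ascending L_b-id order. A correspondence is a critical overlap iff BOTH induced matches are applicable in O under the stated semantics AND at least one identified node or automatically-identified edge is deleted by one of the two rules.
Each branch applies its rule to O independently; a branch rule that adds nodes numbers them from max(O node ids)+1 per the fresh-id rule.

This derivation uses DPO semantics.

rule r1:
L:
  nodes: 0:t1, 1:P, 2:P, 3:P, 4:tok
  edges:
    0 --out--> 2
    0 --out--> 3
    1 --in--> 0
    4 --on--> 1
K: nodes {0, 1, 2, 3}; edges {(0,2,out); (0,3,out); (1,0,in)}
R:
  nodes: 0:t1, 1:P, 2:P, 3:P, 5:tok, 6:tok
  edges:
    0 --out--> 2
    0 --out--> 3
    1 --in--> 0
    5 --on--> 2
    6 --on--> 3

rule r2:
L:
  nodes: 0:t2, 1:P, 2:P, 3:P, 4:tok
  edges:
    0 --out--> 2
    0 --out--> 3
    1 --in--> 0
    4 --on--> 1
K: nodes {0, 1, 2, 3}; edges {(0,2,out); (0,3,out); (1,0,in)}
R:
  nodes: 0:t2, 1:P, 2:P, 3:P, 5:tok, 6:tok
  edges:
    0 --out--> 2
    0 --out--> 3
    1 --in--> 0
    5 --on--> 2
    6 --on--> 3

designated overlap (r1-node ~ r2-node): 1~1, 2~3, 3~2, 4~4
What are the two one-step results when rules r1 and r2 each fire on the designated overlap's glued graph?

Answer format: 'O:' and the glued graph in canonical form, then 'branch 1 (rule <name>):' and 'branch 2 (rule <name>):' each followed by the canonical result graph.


O:
nodes: 0:t1, 1:P, 2:P, 3:P, 4:tok, 5:t2
edges: (0,2,out); (0,3,out); (1,0,in); (1,5,in); (4,1,on); (5,2,out); (5,3,out)
branch 1 (rule r1):
nodes: 0:t1, 1:P, 2:P, 3:P, 5:t2, 6:tok, 7:tok
edges: (0,2,out); (0,3,out); (1,0,in); (1,5,in); (5,2,out); (5,3,out); (6,2,on); (7,3,on)
branch 2 (rule r2):
nodes: 0:t1, 1:P, 2:P, 3:P, 5:t2, 6:tok, 7:tok
edges: (0,2,out); (0,3,out); (1,0,in); (1,5,in); (5,2,out); (5,3,out); (6,3,on); (7,2,on)


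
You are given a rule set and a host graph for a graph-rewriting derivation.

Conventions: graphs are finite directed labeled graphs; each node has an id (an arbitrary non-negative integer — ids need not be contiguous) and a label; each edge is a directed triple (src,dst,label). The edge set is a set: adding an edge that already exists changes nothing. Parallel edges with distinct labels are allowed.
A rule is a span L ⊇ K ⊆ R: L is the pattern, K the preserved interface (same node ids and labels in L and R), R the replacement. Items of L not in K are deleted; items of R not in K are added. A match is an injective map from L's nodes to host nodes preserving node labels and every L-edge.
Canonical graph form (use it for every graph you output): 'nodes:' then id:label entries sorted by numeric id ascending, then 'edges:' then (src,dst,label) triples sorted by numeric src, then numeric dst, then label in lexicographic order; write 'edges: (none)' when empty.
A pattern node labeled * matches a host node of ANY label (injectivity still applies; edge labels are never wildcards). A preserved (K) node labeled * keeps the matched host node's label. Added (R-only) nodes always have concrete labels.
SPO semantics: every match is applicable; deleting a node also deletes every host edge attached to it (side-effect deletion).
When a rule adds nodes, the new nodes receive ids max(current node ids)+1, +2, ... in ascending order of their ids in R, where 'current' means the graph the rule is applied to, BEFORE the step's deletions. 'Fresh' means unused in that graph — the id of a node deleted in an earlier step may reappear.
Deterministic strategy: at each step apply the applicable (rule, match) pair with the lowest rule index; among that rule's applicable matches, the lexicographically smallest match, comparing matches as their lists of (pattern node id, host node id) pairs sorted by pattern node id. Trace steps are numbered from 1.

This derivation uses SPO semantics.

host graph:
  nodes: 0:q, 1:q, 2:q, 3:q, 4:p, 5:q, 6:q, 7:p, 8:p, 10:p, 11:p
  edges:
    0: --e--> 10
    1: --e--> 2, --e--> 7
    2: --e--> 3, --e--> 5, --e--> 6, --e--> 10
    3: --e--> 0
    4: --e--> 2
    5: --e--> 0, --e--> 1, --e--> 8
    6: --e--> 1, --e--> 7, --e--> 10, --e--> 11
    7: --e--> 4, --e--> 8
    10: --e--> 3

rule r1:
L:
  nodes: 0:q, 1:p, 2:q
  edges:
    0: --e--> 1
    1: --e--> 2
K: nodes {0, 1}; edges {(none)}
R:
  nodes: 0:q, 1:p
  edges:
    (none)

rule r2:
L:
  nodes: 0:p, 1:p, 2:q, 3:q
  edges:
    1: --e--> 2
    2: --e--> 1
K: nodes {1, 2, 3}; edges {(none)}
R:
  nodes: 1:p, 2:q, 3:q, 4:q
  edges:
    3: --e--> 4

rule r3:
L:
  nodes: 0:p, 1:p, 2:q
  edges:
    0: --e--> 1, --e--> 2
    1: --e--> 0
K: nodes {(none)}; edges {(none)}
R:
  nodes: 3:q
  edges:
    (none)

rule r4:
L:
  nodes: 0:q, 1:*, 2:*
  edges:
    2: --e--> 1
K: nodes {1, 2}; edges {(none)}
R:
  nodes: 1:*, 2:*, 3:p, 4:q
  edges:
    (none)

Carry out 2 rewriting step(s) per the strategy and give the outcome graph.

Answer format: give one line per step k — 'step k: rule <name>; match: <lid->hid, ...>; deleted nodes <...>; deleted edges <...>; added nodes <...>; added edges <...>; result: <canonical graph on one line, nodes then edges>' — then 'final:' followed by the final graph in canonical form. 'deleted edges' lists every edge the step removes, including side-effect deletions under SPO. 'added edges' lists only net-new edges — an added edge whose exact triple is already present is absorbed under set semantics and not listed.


step 1: rule r1; match: 0->0, 1->10, 2->3; deleted nodes 3; deleted edges (0,10,e); (2,3,e); (3,0,e); (10,3,e); added nodes (none); added edges (none); result: nodes: 0:q, 1:q, 2:q, 4:p, 5:q, 6:q, 7:p, 8:p, 10:p, 11:p edges: (1,2,e); (1,7,e); (2,5,e); (2,6,e); (2,10,e); (4,2,e); (5,0,e); (5,1,e); (5,8,e); (6,1,e); (6,7,e); (6,10,e); (6,11,e); (7,4,e); (7,8,e)
step 2: rule r4; match: 0->0, 1->1, 2->5; deleted nodes 0; deleted edges (5,0,e); (5,1,e); added nodes 12, 13; added edges (none); result: nodes: 1:q, 2:q, 4:p, 5:q, 6:q, 7:p, 8:p, 10:p, 11:p, 12:p, 13:q edges: (1,2,e); (1,7,e); (2,5,e); (2,6,e); (2,10,e); (4,2,e); (5,8,e); (6,1,e); (6,7,e); (6,10,e); (6,11,e); (7,4,e); (7,8,e)
final:
nodes: 1:q, 2:q, 4:p, 5:q, 6:q, 7:p, 8:p, 10:p, 11:p, 12:p, 13:q
edges: (1,2,e); (1,7,e); (2,5,e); (2,6,e); (2,10,e); (4,2,e); (5,8,e); (6,1,e); (6,7,e); (6,10,e); (6,11,e); (7,4,e); (7,8,e)


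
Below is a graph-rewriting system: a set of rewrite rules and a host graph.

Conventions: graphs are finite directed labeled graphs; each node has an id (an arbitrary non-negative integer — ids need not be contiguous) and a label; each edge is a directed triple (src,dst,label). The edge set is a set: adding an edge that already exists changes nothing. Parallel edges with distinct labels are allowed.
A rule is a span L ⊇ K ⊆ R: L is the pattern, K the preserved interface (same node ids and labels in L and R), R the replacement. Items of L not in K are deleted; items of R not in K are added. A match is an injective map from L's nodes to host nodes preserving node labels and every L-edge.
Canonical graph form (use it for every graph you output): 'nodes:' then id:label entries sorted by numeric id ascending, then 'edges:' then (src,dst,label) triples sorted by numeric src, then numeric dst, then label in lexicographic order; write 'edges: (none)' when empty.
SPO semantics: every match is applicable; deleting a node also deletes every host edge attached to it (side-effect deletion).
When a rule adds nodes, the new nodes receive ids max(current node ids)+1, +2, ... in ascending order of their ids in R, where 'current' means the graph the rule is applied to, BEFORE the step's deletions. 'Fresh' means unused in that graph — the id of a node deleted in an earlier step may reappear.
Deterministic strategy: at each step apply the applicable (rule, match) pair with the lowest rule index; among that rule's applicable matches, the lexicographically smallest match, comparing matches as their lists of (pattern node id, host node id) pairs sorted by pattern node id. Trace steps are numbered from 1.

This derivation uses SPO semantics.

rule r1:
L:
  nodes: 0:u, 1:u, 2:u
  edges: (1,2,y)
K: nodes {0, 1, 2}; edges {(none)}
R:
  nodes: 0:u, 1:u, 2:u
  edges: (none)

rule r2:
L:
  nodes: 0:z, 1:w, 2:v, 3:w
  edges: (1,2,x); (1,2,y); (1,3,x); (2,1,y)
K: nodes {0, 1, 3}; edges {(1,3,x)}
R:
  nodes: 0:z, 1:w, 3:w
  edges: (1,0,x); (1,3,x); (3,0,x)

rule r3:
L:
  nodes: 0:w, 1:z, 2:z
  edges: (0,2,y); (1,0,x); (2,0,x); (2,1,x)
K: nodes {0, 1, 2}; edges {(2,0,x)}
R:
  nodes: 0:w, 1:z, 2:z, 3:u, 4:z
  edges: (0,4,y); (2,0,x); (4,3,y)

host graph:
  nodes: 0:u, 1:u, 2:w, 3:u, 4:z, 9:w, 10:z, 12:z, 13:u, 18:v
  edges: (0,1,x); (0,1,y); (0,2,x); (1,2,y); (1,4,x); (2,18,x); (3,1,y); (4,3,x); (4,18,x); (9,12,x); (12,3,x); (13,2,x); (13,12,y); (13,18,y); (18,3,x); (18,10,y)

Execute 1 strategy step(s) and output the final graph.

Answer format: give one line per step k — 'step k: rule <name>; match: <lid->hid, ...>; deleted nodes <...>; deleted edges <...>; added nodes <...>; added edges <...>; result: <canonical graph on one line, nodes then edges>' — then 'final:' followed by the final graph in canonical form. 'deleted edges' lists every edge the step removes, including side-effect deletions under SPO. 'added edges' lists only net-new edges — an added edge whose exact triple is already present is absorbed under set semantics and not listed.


step 1: rule r1; match: 0->0, 1->3, 2->1; deleted nodes (none); deleted edges (3,1,y); added nodes (none); added edges (none); result: nodes: 0:u, 1:u, 2:w, 3:u, 4:z, 9:w, 10:z, 12:z, 13:u, 18:v edges: (0,1,x); (0,1,y); (0,2,x); (1,2,y); (1,4,x); (2,18,x); (4,3,x); (4,18,x); (9,12,x); (12,3,x); (13,2,x); (13,12,y); (13,18,y); (18,3,x); (18,10,y)
final:
nodes: 0:u, 1:u, 2:w, 3:u, 4:z, 9:w, 10:z, 12:z, 13:u, 18:v
edges: (0,1,x); (0,1,y); (0,2,x); (1,2,y); (1,4,x); (2,18,x); (4,3,x); (4,18,x); (9,12,x); (12,3,x); (13,2,x); (13,12,y); (13,18,y); (18,3,x); (18,10,y)


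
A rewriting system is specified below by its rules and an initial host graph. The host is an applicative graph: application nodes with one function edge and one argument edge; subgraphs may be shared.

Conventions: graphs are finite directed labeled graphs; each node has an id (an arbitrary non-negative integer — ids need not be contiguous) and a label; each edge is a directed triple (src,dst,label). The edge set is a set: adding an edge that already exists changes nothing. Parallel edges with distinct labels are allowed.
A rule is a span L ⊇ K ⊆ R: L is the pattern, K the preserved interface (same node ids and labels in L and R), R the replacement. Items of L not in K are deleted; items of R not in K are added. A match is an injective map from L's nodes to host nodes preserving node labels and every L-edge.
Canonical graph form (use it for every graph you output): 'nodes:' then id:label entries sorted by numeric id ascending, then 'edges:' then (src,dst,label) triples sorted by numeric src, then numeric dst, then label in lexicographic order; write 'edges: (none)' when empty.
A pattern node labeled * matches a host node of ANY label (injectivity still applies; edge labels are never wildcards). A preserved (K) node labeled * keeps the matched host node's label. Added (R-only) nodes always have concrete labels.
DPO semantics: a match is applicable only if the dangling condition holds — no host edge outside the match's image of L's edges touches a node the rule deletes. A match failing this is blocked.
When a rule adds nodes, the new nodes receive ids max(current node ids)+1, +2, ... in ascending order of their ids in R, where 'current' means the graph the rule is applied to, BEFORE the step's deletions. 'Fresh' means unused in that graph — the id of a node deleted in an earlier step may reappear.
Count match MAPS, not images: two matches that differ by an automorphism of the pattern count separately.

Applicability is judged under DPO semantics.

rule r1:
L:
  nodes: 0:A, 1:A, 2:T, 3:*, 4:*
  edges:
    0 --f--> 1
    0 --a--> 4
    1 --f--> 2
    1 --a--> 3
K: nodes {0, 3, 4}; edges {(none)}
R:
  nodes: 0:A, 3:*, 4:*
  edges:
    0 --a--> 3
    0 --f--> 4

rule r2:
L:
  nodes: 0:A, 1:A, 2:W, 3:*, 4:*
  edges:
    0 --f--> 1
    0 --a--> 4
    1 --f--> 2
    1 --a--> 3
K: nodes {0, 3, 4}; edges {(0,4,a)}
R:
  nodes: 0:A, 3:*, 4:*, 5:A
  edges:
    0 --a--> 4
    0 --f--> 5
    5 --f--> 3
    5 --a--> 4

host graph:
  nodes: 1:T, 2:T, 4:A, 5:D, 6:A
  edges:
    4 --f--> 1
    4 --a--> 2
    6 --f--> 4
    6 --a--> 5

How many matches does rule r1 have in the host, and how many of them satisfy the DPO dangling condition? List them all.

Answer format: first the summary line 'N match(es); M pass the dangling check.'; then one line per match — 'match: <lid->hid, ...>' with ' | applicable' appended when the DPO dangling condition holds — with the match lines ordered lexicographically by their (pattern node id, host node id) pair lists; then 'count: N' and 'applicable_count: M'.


1 match(es); 1 pass the dangling check.
match: 0->6, 1->4, 2->1, 3->2, 4->5 | applicable
count: 1
applicable_count: 1


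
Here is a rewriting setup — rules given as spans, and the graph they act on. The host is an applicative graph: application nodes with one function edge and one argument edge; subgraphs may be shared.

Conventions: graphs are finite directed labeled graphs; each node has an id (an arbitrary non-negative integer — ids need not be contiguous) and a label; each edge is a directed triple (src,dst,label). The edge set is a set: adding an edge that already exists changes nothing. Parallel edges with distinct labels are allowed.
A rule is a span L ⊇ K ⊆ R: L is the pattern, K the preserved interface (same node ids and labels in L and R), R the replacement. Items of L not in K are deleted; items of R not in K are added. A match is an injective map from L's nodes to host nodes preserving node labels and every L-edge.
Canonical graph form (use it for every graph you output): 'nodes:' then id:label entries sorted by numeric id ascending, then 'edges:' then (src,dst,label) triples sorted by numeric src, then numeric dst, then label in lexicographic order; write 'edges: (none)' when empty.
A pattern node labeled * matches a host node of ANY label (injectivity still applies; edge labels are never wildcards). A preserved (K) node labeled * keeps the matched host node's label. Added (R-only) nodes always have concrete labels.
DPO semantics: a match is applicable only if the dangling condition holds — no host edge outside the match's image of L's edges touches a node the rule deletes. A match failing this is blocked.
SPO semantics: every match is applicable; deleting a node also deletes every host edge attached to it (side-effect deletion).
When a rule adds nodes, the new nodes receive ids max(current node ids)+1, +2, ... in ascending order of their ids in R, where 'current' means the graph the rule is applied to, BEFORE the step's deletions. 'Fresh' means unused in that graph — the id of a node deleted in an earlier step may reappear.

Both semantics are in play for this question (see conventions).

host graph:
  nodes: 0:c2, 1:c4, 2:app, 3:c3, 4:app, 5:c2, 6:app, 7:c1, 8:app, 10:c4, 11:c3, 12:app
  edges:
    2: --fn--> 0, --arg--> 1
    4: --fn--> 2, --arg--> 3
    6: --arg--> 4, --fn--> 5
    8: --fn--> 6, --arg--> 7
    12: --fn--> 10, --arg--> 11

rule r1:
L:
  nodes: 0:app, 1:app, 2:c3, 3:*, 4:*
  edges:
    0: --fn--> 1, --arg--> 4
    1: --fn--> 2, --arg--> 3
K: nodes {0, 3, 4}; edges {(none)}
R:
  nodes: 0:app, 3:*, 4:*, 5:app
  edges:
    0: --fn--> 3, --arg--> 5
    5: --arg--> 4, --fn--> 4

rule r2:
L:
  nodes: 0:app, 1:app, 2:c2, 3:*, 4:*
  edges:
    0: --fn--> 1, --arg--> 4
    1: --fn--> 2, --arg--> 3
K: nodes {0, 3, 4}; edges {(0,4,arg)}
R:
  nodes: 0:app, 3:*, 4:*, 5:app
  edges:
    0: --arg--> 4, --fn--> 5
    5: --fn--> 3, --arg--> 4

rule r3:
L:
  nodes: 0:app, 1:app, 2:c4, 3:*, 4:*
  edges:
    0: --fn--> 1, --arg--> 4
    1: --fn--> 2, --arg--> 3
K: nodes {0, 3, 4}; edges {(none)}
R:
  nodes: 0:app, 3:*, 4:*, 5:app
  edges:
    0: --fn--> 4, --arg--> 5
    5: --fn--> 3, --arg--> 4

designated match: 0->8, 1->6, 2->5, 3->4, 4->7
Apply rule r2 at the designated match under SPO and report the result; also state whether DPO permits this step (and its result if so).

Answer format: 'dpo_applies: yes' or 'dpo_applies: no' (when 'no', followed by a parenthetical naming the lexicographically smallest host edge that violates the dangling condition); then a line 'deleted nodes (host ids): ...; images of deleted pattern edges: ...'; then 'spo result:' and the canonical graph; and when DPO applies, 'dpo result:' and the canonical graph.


dpo_applies: yes
deleted nodes (host ids): 5, 6; images of deleted pattern edges: (6,4,arg); (6,5,fn); (8,6,fn)
spo result:
nodes: 0:c2, 1:c4, 2:app, 3:c3, 4:app, 7:c1, 8:app, 10:c4, 11:c3, 12:app, 13:app
edges: (2,0,fn); (2,1,arg); (4,2,fn); (4,3,arg); (8,7,arg); (8,13,fn); (12,10,fn); (12,11,arg); (13,4,fn); (13,7,arg)
dpo result:
nodes: 0:c2, 1:c4, 2:app, 3:c3, 4:app, 7:c1, 8:app, 10:c4, 11:c3, 12:app, 13:app
edges: (2,0,fn); (2,1,arg); (4,2,fn); (4,3,arg); (8,7,arg); (8,13,fn); (12,10,fn); (12,11,arg); (13,4,fn); (13,7,arg)


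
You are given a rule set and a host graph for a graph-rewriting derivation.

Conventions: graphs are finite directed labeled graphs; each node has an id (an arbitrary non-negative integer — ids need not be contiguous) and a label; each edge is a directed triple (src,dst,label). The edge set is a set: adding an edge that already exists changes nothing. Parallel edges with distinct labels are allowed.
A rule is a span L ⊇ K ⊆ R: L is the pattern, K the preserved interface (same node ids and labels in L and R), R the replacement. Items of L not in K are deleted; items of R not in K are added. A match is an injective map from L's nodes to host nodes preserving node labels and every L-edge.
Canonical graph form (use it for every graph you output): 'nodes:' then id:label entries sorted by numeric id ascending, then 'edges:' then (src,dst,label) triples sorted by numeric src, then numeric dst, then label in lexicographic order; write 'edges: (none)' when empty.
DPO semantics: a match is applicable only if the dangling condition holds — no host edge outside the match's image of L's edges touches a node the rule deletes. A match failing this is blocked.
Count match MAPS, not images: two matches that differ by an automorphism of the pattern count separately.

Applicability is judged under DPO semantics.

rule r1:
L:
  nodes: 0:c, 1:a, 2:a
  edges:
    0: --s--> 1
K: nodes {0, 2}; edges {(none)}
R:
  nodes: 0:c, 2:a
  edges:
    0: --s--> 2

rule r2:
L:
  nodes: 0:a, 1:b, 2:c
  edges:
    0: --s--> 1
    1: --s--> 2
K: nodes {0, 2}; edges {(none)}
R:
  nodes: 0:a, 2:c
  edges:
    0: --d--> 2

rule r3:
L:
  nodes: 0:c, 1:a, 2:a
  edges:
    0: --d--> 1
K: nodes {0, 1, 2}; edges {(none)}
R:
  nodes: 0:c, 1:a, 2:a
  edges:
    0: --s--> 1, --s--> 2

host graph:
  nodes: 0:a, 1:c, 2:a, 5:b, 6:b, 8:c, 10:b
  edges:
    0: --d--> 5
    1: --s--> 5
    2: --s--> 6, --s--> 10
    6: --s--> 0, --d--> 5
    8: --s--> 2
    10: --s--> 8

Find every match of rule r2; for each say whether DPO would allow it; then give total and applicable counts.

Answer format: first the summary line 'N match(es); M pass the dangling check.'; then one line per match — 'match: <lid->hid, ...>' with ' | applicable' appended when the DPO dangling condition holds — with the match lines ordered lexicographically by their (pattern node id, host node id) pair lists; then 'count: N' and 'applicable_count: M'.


1 match(es); 1 pass the dangling check.
match: 0->2, 1->10, 2->8 | applicable
count: 1
applicable_count: 1


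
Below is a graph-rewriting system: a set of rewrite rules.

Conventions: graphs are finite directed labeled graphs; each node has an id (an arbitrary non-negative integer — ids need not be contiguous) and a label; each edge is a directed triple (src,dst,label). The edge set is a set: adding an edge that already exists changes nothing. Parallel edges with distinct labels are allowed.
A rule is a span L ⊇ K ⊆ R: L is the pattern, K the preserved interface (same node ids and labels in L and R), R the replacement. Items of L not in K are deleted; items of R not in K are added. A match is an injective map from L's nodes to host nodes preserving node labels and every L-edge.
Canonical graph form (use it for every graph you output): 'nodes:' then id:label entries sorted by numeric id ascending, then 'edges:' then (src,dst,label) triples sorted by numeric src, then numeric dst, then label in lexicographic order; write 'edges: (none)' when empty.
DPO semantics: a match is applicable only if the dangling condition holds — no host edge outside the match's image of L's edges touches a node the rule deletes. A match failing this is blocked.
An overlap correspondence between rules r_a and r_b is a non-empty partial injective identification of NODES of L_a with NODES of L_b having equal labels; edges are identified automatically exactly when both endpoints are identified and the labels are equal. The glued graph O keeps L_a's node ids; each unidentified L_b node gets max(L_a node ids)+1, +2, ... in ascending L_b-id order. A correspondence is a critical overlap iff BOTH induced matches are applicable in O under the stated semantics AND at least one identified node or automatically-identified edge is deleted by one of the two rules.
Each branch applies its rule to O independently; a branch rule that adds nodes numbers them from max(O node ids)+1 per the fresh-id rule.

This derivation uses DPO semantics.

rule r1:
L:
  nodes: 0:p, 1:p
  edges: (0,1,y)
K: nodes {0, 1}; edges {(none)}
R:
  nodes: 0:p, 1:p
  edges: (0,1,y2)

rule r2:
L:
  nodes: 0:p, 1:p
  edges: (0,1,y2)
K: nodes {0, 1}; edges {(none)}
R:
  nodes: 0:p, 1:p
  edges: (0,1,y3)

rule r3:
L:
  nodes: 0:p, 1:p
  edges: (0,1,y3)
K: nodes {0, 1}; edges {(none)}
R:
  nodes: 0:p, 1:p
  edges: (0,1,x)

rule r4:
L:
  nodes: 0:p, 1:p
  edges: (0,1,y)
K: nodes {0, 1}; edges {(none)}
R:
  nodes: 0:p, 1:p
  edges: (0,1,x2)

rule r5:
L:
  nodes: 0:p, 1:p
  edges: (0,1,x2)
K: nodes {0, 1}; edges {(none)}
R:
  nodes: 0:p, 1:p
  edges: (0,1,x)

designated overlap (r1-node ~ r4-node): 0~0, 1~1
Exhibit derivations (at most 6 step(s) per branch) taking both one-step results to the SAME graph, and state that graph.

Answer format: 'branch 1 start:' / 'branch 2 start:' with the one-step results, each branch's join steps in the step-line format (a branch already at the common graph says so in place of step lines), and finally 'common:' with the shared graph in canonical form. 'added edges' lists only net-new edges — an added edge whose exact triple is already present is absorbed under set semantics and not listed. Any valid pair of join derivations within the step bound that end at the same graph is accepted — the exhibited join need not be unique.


branch 1 start:
nodes: 0:p, 1:p
edges: (0,1,y2)
branch 2 start:
nodes: 0:p, 1:p
edges: (0,1,x2)
branch 1 step 1: rule r2; match: 0->0, 1->1; deleted nodes (none); deleted edges (0,1,y2); added nodes (none); added edges (0,1,y3); result: nodes: 0:p, 1:p edges: (0,1,y3)
branch 1 step 2: rule r3; match: 0->0, 1->1; deleted nodes (none); deleted edges (0,1,y3); added nodes (none); added edges (0,1,x); result: nodes: 0:p, 1:p edges: (0,1,x)
branch 2 step 1: rule r5; match: 0->0, 1->1; deleted nodes (none); deleted edges (0,1,x2); added nodes (none); added edges (0,1,x); result: nodes: 0:p, 1:p edges: (0,1,x)
common:
nodes: 0:p, 1:p
edges: (0,1,x)


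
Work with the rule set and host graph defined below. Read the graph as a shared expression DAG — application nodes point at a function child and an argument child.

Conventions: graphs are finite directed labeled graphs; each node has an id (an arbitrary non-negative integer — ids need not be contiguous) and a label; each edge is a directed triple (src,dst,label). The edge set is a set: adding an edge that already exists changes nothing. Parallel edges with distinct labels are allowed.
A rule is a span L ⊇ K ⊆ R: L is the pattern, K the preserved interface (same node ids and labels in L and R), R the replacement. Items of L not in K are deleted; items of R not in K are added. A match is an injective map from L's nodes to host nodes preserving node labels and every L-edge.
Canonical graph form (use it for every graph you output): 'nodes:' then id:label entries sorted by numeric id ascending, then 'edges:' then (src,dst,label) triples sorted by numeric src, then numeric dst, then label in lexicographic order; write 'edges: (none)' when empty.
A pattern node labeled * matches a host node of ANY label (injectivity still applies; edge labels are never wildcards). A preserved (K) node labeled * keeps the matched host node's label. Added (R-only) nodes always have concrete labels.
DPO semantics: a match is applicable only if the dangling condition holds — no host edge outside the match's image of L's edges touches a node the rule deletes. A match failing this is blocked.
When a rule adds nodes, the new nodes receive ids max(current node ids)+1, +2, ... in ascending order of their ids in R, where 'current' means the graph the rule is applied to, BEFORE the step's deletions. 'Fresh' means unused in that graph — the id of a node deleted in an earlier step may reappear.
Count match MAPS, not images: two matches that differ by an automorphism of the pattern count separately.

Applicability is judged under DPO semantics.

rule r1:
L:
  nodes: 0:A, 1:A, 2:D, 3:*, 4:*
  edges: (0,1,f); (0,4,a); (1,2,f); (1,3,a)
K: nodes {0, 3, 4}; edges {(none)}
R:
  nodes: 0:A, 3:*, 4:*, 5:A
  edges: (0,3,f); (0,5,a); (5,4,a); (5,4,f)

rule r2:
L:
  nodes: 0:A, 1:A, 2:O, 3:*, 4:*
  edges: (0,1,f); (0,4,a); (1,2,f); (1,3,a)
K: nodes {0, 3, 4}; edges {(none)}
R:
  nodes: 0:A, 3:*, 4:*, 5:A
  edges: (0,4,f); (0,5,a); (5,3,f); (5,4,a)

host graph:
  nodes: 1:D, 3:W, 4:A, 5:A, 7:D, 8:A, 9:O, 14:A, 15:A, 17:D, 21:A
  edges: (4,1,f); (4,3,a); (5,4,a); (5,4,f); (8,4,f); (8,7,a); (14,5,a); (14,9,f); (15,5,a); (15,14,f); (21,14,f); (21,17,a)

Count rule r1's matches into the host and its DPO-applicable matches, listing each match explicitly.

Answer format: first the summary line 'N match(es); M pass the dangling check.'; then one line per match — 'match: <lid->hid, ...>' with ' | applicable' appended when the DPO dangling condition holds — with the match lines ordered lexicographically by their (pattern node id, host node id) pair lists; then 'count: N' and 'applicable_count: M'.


1 match(es); 0 pass the dangling check.
match: 0->8, 1->4, 2->1, 3->3, 4->7
count: 1
applicable_count: 0


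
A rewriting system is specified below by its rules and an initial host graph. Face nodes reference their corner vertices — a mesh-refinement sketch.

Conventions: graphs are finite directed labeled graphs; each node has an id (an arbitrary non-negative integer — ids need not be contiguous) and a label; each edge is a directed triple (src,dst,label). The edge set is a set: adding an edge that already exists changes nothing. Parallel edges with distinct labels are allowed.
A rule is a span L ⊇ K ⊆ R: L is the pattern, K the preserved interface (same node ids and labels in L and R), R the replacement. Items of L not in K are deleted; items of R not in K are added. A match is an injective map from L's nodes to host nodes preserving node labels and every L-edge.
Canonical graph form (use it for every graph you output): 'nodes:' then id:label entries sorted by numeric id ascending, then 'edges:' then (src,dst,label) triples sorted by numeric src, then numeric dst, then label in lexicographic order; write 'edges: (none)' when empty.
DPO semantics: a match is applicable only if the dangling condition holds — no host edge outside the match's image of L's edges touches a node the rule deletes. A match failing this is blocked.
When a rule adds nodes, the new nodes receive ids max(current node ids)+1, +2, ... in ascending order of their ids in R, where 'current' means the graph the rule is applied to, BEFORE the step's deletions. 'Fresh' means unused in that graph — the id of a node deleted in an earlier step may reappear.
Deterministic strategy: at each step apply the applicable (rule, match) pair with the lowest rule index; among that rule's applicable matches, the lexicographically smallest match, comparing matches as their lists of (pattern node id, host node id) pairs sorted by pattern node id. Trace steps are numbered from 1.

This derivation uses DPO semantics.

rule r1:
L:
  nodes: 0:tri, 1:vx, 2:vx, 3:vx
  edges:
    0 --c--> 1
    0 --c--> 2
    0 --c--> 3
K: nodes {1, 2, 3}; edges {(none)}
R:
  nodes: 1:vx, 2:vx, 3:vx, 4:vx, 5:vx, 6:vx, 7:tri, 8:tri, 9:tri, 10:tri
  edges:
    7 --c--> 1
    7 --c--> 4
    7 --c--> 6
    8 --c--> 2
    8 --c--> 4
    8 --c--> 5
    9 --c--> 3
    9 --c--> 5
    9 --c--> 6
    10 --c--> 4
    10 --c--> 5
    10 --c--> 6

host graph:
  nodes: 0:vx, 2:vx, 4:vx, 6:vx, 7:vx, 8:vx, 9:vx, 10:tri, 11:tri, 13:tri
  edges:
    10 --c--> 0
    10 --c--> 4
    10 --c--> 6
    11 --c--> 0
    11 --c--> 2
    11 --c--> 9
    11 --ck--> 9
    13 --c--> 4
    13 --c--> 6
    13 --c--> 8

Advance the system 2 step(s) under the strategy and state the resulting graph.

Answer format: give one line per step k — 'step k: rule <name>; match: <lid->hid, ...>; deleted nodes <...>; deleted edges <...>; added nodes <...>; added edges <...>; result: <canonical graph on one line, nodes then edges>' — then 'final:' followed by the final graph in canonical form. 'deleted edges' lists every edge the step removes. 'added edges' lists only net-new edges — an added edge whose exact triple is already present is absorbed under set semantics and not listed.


step 1: rule r1; match: 0->10, 1->0, 2->4, 3->6; deleted nodes 10; deleted edges (10,0,c); (10,4,c); (10,6,c); added nodes 14, 15, 16, 17, 18, 19, 20; added edges (17,0,c); (17,14,c); (17,16,c); (18,4,c); (18,14,c); (18,15,c); (19,6,c); (19,15,c); (19,16,c); (20,14,c); (20,15,c); (20,16,c); result: nodes: 0:vx, 2:vx, 4:vx, 6:vx, 7:vx, 8:vx, 9:vx, 11:tri, 13:tri, 14:vx, 15:vx, 16:vx, 17:tri, 18:tri, 19:tri, 20:tri edges: (11,0,c); (11,2,c); (11,9,c); (11,9,ck); (13,4,c); (13,6,c); (13,8,c); (17,0,c); (17,14,c); (17,16,c); (18,4,c); (18,14,c); (18,15,c); (19,6,c); (19,15,c); (19,16,c); (20,14,c); (20,15,c); (20,16,c)
step 2: rule r1; match: 0->13, 1->4, 2->6, 3->8; deleted nodes 13; deleted edges (13,4,c); (13,6,c); (13,8,c); added nodes 21, 22, 23, 24, 25, 26, 27; added edges (24,4,c); (24,21,c); (24,23,c); (25,6,c); (25,21,c); (25,22,c); (26,8,c); (26,22,c); (26,23,c); (27,21,c); (27,22,c); (27,23,c); result: nodes: 0:vx, 2:vx, 4:vx, 6:vx, 7:vx, 8:vx, 9:vx, 11:tri, 14:vx, 15:vx, 16:vx, 17:tri, 18:tri, 19:tri, 20:tri, 21:vx, 22:vx, 23:vx, 24:tri, 25:tri, 26:tri, 27:tri edges: (11,0,c); (11,2,c); (11,9,c); (11,9,ck); (17,0,c); (17,14,c); (17,16,c); (18,4,c); (18,14,c); (18,15,c); (19,6,c); (19,15,c); (19,16,c); (20,14,c); (20,15,c); (20,16,c); (24,4,c); (24,21,c); (24,23,c); (25,6,c); (25,21,c); (25,22,c); (26,8,c); (26,22,c); (26,23,c); (27,21,c); (27,22,c); (27,23,c)
final:
nodes: 0:vx, 2:vx, 4:vx, 6:vx, 7:vx, 8:vx, 9:vx, 11:tri, 14:vx, 15:vx, 16:vx, 17:tri, 18:tri, 19:tri, 20:tri, 21:vx, 22:vx, 23:vx, 24:tri, 25:tri, 26:tri, 27:tri
edges: (11,0,c); (11,2,c); (11,9,c); (11,9,ck); (17,0,c); (17,14,c); (17,16,c); (18,4,c); (18,14,c); (18,15,c); (19,6,c); (19,15,c); (19,16,c); (20,14,c); (20,15,c); (20,16,c); (24,4,c); (24,21,c); (24,23,c); (25,6,c); (25,21,c); (25,22,c); (26,8,c); (26,22,c); (26,23,c); (27,21,c); (27,22,c); (27,23,c)
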